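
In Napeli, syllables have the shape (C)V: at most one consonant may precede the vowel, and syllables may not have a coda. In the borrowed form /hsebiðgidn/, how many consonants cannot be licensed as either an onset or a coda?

Syllabifying with onset maximization leaves /h/, /ð/, /d/, /n/ stranded (no codas are permitted; onsets are limited to one consonant).

4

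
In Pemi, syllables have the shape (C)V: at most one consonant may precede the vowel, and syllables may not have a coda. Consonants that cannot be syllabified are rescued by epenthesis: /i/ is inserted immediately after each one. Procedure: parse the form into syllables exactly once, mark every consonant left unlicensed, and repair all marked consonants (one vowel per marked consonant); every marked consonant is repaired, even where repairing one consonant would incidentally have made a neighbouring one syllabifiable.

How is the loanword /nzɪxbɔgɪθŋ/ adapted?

nizɪxibɔgɪθiŋi

Under (C)V, the unsyllabifiable consonants are /n/, /x/, /θ/, /ŋ/ (no codas are permitted; onsets are limited to one consonant).
Each unlicensed consonant becomes the onset of a new syllable: /n/ → /ni/, /x/ → /xi/, /θ/ → /θi/, /ŋ/ → /ŋi/.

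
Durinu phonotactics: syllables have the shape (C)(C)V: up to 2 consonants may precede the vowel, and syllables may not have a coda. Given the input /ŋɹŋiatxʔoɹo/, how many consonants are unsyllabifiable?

Under (C)(C)V, the unsyllabifiable consonants are /ŋ/, /t/ (no codas are permitted; onsets may contain at most 2 consonants).

2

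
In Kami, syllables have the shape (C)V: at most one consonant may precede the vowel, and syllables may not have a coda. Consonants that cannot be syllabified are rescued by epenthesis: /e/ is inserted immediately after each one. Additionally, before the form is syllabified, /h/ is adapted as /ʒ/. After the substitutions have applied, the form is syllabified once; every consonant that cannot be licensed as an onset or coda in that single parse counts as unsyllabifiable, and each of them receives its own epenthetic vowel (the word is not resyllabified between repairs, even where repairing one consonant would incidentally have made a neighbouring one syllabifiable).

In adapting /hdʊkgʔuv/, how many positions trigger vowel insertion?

After substitution the input is /ʒdʊkgʔuv/.
The unsyllabifiable consonants are /ʒ/, /k/, /g/, /v/; each receives one epenthetic vowel.

4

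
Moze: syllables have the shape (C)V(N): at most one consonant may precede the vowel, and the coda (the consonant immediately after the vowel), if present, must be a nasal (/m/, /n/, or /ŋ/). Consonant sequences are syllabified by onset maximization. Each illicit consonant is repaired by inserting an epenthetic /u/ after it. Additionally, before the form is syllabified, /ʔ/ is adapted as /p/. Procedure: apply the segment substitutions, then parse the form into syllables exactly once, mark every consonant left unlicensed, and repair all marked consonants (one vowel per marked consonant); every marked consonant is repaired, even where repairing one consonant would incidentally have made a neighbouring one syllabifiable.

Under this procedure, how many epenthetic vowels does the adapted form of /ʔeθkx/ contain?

3

After substitution the input is /peθkx/.
The unsyllabifiable consonants are /θ/, /k/, /x/; each receives one epenthetic vowel.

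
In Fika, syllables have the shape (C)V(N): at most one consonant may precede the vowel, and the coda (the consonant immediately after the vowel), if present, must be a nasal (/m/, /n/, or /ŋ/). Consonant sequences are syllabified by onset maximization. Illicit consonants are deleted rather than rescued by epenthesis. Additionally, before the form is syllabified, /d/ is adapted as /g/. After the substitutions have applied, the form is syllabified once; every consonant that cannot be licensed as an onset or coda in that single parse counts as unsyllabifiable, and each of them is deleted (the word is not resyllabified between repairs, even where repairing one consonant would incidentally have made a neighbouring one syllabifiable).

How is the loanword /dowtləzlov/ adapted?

Substitution: /d/ → /g/, giving /gowtləzlov/.
Syllabifying with onset maximization leaves /w/, /t/, /z/, /v/ stranded (only a nasal (/m/, /n/, or /ŋ/) is licensed in coda position; onsets are limited to one consonant).
Deleting the stranded consonants removes /w/, /t/, /z/, /v/.

goləlo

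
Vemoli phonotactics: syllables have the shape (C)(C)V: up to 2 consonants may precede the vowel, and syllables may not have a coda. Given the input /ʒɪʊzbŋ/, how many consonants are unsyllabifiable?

The consonants /z/, /b/, /ŋ/ cannot be parsed into a legal (C)(C)V syllable (no codas are permitted; onsets may contain at most 2 consonants).

3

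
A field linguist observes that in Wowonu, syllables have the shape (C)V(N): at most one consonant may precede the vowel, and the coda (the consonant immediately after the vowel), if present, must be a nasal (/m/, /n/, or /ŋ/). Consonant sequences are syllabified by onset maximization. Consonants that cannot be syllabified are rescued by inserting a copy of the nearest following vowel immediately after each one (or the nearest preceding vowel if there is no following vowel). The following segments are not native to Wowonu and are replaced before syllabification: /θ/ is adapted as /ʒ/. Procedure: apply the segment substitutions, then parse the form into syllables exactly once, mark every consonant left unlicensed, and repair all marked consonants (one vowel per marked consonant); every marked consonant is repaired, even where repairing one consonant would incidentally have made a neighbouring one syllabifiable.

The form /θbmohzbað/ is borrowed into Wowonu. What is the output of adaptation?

Substitution: /θ/ → /ʒ/, giving /ʒbmohzbað/.
The consonants /ʒ/, /b/, /h/, /z/, /ð/ cannot be parsed into a legal (C)V(N) syllable (only a nasal (/m/, /n/, or /ŋ/) is licensed in coda position; onsets are limited to one consonant).
Epenthesis after each stranded consonant: /ʒ/ → /ʒo/, /b/ → /bo/, /h/ → /ha/, /z/ → /za/, /ð/ → /ða/.

ʒobomohazabaða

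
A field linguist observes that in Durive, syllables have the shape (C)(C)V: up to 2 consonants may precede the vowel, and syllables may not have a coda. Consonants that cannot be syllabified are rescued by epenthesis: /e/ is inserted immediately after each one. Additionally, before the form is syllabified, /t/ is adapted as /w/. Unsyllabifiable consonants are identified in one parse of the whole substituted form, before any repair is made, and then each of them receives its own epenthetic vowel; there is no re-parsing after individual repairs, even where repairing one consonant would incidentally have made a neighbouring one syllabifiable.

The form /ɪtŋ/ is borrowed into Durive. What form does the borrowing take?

Substitution: /t/ → /w/, giving /ɪwŋ/.
The consonants /w/, /ŋ/ cannot be parsed into a legal (C)(C)V syllable (no codas are permitted; onsets may contain at most 2 consonants).
Inserting the epenthetic vowel yields /w/ → /we/, /ŋ/ → /ŋe/.

ɪweŋe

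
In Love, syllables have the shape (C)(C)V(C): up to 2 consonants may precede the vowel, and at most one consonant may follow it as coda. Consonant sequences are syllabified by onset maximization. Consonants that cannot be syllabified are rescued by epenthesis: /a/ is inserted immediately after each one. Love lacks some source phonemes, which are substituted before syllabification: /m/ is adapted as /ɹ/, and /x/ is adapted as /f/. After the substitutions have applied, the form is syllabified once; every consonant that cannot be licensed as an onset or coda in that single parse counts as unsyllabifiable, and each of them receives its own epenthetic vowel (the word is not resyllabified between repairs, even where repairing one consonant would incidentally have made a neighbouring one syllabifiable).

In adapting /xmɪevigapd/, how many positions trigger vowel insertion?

1

After substitution the input is /fɹɪevigapd/.
The unsyllabifiable consonants are /d/; each receives one epenthetic vowel.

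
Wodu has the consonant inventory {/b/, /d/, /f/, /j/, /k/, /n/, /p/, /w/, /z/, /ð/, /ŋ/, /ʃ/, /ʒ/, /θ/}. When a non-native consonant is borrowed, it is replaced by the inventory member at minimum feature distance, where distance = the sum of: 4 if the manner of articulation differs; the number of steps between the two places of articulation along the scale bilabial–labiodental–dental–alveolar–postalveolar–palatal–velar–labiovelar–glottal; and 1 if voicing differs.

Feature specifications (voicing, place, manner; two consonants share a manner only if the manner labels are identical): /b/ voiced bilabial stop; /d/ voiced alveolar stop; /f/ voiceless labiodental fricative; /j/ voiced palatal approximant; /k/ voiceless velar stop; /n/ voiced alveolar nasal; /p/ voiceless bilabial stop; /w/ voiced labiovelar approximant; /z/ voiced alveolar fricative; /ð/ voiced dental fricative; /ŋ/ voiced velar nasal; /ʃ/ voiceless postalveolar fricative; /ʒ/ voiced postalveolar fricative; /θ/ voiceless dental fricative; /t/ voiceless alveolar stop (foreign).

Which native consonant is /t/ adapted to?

/d/ is closest: same manner (stop), place distance 0 (alveolar→alveolar), voicing differs (+1); total 1. Next closest is /k/ at distance 3.

d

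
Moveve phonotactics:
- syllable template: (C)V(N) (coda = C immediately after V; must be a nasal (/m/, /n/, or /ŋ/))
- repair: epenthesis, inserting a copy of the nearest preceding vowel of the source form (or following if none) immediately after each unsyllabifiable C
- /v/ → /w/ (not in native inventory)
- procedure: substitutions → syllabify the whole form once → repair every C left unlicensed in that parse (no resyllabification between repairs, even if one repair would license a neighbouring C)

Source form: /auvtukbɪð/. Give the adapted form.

Substitution: /v/ → /w/, giving /auwtukbɪð/.
The consonants /w/, /k/, /ð/ cannot be parsed into a legal (C)V(N) syllable (only a nasal (/m/, /n/, or /ŋ/) is licensed in coda position; onsets are limited to one consonant).
Each unlicensed consonant becomes the onset of a new syllable: /w/ → /wu/, /k/ → /ku/, /ð/ → /ðɪ/.

auwutukubɪðɪ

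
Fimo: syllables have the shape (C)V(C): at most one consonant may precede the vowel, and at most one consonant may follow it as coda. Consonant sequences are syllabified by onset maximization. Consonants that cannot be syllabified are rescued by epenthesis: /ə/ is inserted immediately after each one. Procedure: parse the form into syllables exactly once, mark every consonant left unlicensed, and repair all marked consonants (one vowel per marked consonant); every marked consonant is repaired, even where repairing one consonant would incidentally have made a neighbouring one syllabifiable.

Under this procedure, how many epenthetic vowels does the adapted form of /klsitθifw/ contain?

The unsyllabifiable consonants are /k/, /l/, /w/; each receives one epenthetic vowel.

3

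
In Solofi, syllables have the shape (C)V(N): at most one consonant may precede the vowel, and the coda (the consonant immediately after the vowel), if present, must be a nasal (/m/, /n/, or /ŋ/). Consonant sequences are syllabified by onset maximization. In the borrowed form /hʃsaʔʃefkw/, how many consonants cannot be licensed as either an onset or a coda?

6

Syllabifying with onset maximization leaves /h/, /ʃ/, /ʔ/, /f/, /k/, /w/ stranded (only a nasal (/m/, /n/, or /ŋ/) is licensed in coda position; onsets are limited to one consonant).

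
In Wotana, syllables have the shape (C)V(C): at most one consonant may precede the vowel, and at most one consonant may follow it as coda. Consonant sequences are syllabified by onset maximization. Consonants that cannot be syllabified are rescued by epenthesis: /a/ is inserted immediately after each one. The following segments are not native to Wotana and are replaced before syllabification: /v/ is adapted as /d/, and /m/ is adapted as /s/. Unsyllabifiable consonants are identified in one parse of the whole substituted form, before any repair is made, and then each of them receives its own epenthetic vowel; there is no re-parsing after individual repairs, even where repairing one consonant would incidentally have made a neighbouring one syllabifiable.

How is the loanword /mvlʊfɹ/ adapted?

sadalʊfɹa

Substitution: /m/ → /s/, /v/ → /d/, giving /sdlʊfɹ/.
Under (C)V(C), the unsyllabifiable consonants are /s/, /d/, /ɹ/ (at most one coda consonant is licensed; onsets are limited to one consonant).
Each unlicensed consonant becomes the onset of a new syllable: /s/ → /sa/, /d/ → /da/, /ɹ/ → /ɹa/.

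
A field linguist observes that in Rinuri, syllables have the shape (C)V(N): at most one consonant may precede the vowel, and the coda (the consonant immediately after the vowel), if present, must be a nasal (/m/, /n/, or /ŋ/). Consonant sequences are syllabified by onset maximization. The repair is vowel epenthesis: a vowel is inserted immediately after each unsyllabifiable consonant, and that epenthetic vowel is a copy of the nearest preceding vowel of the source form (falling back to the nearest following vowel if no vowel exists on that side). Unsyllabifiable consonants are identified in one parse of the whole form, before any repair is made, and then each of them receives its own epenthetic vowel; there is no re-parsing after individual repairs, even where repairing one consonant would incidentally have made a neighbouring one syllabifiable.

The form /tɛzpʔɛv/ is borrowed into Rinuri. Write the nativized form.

Syllabifying with onset maximization leaves /z/, /p/, /v/ stranded (only a nasal (/m/, /n/, or /ŋ/) is licensed in coda position; onsets are limited to one consonant).
Epenthesis after each stranded consonant: /z/ → /zɛ/, /p/ → /pɛ/, /v/ → /vɛ/.

tɛzɛpɛʔɛvɛ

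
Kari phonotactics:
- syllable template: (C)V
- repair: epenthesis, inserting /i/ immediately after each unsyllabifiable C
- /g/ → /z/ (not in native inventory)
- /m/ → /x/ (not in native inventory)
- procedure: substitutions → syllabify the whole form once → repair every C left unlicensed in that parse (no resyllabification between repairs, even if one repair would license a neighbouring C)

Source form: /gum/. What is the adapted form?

Substitution: /g/ → /z/, /m/ → /x/, giving /zux/.
Under (C)V, the unsyllabifiable consonants are /x/ (no codas are permitted; onsets are limited to one consonant).
Inserting the epenthetic vowel yields /x/ → /xi/.

zuxi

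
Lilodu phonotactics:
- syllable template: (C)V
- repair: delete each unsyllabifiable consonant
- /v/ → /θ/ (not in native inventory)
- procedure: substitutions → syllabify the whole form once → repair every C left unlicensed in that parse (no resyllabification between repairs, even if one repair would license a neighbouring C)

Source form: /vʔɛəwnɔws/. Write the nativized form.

ʔɛənɔ

Substitution: /v/ → /θ/, giving /θʔɛəwnɔws/.
Syllabifying with onset maximization leaves /θ/, /w/, /w/, /s/ stranded (no codas are permitted; onsets are limited to one consonant).
Each unlicensed consonant is deleted: /θ/, /w/, /w/, /s/.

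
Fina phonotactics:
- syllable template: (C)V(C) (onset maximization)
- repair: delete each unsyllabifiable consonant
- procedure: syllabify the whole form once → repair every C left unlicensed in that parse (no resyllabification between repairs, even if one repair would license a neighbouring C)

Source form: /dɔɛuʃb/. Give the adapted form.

dɔɛuʃ

Syllabifying with onset maximization leaves /b/ stranded (at most one coda consonant is licensed; onsets are limited to one consonant).
Deletion applies to /b/.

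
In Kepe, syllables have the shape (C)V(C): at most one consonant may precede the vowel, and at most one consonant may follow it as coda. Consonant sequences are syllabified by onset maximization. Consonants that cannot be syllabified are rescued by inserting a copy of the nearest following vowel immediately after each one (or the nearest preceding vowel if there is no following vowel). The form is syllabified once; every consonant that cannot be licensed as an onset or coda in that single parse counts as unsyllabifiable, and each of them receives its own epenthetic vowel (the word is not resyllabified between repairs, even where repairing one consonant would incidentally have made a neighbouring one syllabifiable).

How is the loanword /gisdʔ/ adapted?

gisdiʔi

The consonants /d/, /ʔ/ cannot be parsed into a legal (C)V(C) syllable (at most one coda consonant is licensed; onsets are limited to one consonant).
Inserting the epenthetic vowel yields /d/ → /di/, /ʔ/ → /ʔi/.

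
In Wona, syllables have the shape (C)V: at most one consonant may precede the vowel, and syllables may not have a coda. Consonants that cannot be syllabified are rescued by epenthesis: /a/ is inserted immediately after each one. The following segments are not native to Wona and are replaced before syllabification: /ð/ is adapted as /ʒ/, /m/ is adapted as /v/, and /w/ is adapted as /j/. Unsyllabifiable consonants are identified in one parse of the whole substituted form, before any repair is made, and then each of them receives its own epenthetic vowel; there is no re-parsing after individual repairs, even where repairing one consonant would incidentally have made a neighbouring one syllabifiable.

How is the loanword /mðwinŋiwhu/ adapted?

vaʒajinaŋijahu

Substitution: /m/ → /v/, /ð/ → /ʒ/, /w/ → /j/, giving /vʒjinŋijhu/.
Under (C)V, the unsyllabifiable consonants are /v/, /ʒ/, /n/, /j/ (no codas are permitted; onsets are limited to one consonant).
Each unlicensed consonant becomes the onset of a new syllable: /v/ → /va/, /ʒ/ → /ʒa/, /n/ → /na/, /j/ → /ja/.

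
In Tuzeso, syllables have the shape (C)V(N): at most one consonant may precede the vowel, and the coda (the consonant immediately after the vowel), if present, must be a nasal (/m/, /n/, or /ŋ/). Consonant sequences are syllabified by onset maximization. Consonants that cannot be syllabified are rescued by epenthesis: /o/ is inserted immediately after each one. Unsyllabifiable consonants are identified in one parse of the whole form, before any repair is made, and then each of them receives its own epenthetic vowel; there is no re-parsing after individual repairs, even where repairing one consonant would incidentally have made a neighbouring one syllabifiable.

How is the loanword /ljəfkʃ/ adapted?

Syllabifying with onset maximization leaves /l/, /f/, /k/, /ʃ/ stranded (only a nasal (/m/, /n/, or /ŋ/) is licensed in coda position; onsets are limited to one consonant).
Each unlicensed consonant becomes the onset of a new syllable: /l/ → /lo/, /f/ → /fo/, /k/ → /ko/, /ʃ/ → /ʃo/.

lojəfokoʃo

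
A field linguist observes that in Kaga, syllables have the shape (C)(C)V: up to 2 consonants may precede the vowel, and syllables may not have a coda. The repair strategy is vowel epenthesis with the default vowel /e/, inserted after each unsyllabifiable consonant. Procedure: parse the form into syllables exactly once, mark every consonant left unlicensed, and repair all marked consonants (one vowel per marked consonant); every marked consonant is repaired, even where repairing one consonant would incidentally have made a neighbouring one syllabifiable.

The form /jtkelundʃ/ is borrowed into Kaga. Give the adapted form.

jetkelunedeʃe

Syllabifying with onset maximization leaves /j/, /n/, /d/, /ʃ/ stranded (no codas are permitted; onsets may contain at most 2 consonants).
Inserting the epenthetic vowel yields /j/ → /je/, /n/ → /ne/, /d/ → /de/, /ʃ/ → /ʃe/.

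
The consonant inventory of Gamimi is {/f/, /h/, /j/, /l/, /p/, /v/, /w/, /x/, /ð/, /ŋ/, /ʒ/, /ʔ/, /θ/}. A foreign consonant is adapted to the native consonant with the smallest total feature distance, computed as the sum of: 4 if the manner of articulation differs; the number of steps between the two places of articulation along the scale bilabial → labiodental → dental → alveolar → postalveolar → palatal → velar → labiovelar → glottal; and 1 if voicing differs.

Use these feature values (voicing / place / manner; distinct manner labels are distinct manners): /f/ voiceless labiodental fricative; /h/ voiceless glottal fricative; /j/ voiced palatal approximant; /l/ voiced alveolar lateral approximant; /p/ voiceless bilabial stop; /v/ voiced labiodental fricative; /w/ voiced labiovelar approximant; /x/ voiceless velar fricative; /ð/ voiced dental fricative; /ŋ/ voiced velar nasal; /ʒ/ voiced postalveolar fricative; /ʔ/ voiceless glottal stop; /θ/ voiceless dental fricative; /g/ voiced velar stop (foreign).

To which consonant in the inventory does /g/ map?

ʔ

/ʔ/ is closest: same manner (stop), place distance 2 (velar→glottal), voicing differs (+1); total 3. Next closest is /ŋ/ at distance 4.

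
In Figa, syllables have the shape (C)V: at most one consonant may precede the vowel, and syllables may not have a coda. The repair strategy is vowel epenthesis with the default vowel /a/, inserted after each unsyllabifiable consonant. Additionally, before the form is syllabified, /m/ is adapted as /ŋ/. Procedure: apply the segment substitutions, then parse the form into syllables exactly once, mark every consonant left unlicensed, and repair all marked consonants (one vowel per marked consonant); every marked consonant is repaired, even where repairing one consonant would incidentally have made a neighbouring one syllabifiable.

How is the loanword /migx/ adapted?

ŋigaxa

Substitution: /m/ → /ŋ/, giving /ŋigx/.
Under (C)V, the unsyllabifiable consonants are /g/, /x/ (no codas are permitted; onsets are limited to one consonant).
Each unlicensed consonant becomes the onset of a new syllable: /g/ → /ga/, /x/ → /xa/.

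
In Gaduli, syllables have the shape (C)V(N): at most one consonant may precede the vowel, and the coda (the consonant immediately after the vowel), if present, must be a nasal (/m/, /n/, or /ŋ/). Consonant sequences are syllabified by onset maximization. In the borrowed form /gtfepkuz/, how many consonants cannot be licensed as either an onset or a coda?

Syllabifying with onset maximization leaves /g/, /t/, /p/, /z/ stranded (only a nasal (/m/, /n/, or /ŋ/) is licensed in coda position; onsets are limited to one consonant).

4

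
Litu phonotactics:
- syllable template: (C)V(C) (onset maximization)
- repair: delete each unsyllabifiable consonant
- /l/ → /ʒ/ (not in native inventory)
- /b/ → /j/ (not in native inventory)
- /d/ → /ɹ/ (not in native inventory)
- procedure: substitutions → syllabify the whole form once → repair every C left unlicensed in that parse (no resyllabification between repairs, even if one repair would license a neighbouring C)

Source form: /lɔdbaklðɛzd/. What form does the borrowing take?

Substitution: /l/ → /ʒ/, /d/ → /ɹ/, /b/ → /j/, giving /ʒɔɹjakʒðɛzɹ/.
The consonants /ʒ/, /ɹ/ cannot be parsed into a legal (C)V(C) syllable (at most one coda consonant is licensed; onsets are limited to one consonant).
Each unlicensed consonant is deleted: /ʒ/, /ɹ/.

ʒɔɹjakðɛz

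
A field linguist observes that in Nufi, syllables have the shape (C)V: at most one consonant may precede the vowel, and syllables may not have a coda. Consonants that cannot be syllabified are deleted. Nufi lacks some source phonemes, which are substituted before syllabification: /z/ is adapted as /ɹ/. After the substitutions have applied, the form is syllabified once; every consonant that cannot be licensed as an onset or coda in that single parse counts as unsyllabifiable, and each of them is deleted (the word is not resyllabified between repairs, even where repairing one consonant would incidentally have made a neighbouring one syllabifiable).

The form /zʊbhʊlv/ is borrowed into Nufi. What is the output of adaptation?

Substitution: /z/ → /ɹ/, giving /ɹʊbhʊlv/.
Syllabifying with onset maximization leaves /b/, /l/, /v/ stranded (no codas are permitted; onsets are limited to one consonant).
Each unlicensed consonant is deleted: /b/, /l/, /v/.

ɹʊhʊ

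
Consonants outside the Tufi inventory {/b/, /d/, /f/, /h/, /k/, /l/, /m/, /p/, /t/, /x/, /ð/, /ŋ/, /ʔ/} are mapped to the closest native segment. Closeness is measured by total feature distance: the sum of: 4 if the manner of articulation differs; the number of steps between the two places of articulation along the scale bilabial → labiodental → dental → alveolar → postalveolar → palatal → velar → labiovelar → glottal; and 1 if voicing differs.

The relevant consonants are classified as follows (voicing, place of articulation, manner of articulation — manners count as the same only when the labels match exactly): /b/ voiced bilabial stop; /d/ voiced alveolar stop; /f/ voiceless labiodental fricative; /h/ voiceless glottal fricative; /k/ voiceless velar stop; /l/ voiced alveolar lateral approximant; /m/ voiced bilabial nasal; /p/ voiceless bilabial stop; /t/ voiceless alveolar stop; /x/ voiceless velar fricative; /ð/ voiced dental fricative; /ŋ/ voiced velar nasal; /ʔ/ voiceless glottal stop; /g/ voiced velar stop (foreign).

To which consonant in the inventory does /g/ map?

k

/k/ is closest: same manner (stop), place distance 0 (velar→velar), voicing differs (+1); total 1. Next closest is /d/ at distance 3.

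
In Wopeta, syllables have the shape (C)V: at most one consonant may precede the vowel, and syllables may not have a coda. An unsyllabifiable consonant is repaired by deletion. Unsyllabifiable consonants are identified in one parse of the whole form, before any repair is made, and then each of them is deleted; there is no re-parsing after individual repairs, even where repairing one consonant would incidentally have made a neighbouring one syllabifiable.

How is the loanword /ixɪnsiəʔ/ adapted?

Syllabifying with onset maximization leaves /n/, /ʔ/ stranded (no codas are permitted; onsets are limited to one consonant).
Each unlicensed consonant is deleted: /n/, /ʔ/.

ixɪsiə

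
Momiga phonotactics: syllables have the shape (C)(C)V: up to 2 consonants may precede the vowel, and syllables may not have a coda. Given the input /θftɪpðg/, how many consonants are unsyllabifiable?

The consonants /θ/, /p/, /ð/, /g/ cannot be parsed into a legal (C)(C)V syllable (no codas are permitted; onsets may contain at most 2 consonants).

4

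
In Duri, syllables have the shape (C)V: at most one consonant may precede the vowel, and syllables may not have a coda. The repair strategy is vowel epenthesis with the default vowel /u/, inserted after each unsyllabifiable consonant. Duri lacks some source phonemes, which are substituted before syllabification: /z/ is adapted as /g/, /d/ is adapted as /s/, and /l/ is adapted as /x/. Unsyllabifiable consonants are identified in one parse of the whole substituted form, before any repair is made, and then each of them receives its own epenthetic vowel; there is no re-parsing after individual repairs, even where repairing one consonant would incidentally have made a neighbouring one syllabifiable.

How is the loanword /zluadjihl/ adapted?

guxuasujihuxu

Substitution: /z/ → /g/, /l/ → /x/, /d/ → /s/, giving /gxuasjihx/.
Under (C)V, the unsyllabifiable consonants are /g/, /s/, /h/, /x/ (no codas are permitted; onsets are limited to one consonant).
Inserting the epenthetic vowel yields /g/ → /gu/, /s/ → /su/, /h/ → /hu/, /x/ → /xu/.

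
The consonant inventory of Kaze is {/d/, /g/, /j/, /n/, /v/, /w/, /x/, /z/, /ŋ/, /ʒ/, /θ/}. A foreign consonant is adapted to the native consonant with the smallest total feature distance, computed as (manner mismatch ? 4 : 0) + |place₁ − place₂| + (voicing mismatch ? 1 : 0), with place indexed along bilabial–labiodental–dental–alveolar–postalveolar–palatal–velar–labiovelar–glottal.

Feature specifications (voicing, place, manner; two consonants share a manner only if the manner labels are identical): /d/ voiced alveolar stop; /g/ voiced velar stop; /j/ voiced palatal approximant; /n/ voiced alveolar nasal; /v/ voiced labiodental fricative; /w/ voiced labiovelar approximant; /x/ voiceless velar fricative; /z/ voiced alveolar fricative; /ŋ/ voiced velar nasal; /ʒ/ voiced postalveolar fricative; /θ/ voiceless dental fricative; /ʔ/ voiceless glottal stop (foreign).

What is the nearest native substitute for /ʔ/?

g

/g/ is closest: same manner (stop), place distance 2 (glottal→velar), voicing differs (+1); total 3. Next closest is /d/ at distance 6.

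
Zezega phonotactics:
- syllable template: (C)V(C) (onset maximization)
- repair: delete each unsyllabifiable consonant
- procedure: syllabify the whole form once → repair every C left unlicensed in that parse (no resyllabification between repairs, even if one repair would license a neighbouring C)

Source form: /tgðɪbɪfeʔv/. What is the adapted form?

Syllabifying with onset maximization leaves /t/, /g/, /v/ stranded (at most one coda consonant is licensed; onsets are limited to one consonant).
Each unlicensed consonant is deleted: /t/, /g/, /v/.

ðɪbɪfeʔ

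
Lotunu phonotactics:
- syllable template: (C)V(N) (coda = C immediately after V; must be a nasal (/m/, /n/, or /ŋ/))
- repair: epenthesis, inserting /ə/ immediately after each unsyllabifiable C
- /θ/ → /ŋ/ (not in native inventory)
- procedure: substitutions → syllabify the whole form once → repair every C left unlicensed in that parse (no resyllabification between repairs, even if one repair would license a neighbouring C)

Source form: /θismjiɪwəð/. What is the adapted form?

Substitution: /θ/ → /ŋ/, giving /ŋismjiɪwəð/.
Under (C)V(N), the unsyllabifiable consonants are /s/, /m/, /ð/ (only a nasal (/m/, /n/, or /ŋ/) is licensed in coda position; onsets are limited to one consonant).
Inserting the epenthetic vowel yields /s/ → /sə/, /m/ → /mə/, /ð/ → /ðə/.

ŋisəməjiɪwəðə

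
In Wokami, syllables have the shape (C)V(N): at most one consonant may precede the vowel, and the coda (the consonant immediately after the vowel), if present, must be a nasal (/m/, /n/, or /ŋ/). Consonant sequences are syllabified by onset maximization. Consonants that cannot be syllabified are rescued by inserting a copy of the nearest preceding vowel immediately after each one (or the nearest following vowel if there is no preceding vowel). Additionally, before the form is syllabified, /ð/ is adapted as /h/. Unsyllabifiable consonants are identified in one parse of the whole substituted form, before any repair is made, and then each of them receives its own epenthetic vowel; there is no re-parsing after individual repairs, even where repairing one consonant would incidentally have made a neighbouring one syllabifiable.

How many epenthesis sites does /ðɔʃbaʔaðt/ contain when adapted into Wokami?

3

After substitution the input is /hɔʃbaʔaht/.
The unsyllabifiable consonants are /ʃ/, /h/, /t/; each receives one epenthetic vowel.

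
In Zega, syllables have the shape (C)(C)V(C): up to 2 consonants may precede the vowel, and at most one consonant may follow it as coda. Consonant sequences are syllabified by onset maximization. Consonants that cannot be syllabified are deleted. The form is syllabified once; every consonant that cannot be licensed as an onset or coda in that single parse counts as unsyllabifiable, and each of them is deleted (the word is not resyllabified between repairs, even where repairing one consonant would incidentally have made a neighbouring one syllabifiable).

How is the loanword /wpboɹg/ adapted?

Syllabifying with onset maximization leaves /w/, /g/ stranded (at most one coda consonant is licensed; onsets may contain at most 2 consonants).
Each unlicensed consonant is deleted: /w/, /g/.

pboɹ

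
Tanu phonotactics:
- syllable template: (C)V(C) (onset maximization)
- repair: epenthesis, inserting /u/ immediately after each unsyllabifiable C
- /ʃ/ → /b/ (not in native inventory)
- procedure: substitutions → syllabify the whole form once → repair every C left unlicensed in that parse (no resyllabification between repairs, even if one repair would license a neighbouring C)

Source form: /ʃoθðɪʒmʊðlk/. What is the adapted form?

Substitution: /ʃ/ → /b/, giving /boθðɪʒmʊðlk/.
Syllabifying with onset maximization leaves /l/, /k/ stranded (at most one coda consonant is licensed; onsets are limited to one consonant).
Epenthesis after each stranded consonant: /l/ → /lu/, /k/ → /ku/.

boθðɪʒmʊðluku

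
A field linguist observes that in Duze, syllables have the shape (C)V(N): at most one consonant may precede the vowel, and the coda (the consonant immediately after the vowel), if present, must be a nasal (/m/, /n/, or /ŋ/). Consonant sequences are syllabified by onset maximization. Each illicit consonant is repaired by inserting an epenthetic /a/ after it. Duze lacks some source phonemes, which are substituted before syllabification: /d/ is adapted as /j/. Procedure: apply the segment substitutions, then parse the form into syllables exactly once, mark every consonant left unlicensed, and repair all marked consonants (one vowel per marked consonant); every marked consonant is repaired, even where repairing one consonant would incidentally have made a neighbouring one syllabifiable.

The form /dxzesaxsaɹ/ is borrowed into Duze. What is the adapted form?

Substitution: /d/ → /j/, giving /jxzesaxsaɹ/.
Syllabifying with onset maximization leaves /j/, /x/, /x/, /ɹ/ stranded (only a nasal (/m/, /n/, or /ŋ/) is licensed in coda position; onsets are limited to one consonant).
Inserting the epenthetic vowel yields /j/ → /ja/, /x/ → /xa/, /x/ → /xa/, /ɹ/ → /ɹa/.

jaxazesaxasaɹa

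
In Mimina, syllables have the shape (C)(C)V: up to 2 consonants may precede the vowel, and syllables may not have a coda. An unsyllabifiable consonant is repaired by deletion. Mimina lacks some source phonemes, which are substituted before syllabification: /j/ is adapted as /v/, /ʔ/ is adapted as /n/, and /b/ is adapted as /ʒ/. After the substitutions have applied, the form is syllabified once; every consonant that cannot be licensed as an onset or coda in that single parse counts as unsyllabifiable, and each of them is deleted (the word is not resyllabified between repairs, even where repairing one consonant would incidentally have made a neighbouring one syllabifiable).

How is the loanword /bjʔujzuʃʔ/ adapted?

Substitution: /b/ → /ʒ/, /j/ → /v/, /ʔ/ → /n/, giving /ʒvnuvzuʃn/.
The consonants /ʒ/, /ʃ/, /n/ cannot be parsed into a legal (C)(C)V syllable (no codas are permitted; onsets may contain at most 2 consonants).
Deletion applies to /ʒ/, /ʃ/, /n/.

vnuvzu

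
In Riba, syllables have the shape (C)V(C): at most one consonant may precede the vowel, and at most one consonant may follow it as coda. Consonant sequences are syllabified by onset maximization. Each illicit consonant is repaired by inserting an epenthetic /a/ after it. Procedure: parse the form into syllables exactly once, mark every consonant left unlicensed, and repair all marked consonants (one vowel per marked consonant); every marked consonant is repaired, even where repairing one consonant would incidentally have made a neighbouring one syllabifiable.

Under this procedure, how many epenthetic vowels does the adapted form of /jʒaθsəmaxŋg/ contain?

The unsyllabifiable consonants are /j/, /ŋ/, /g/; each receives one epenthetic vowel.

3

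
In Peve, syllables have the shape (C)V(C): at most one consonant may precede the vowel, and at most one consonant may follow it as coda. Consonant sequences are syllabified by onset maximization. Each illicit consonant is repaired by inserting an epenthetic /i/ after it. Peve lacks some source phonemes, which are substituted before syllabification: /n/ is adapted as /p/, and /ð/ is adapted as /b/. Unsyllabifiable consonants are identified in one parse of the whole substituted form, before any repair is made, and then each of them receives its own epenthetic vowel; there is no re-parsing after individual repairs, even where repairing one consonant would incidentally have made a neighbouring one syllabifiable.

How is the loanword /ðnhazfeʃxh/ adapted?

Substitution: /ð/ → /b/, /n/ → /p/, giving /bphazfeʃxh/.
The consonants /b/, /p/, /x/, /h/ cannot be parsed into a legal (C)V(C) syllable (at most one coda consonant is licensed; onsets are limited to one consonant).
Inserting the epenthetic vowel yields /b/ → /bi/, /p/ → /pi/, /x/ → /xi/, /h/ → /hi/.

bipihazfeʃxihi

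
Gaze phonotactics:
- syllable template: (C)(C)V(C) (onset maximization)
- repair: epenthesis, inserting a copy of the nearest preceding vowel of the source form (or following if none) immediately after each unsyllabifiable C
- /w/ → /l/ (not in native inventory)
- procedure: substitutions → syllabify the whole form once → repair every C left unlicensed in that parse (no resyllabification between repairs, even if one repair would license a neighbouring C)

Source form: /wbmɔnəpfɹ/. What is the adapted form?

lɔbmɔnəpfəɹə

Substitution: /w/ → /l/, giving /lbmɔnəpfɹ/.
Under (C)(C)V(C), the unsyllabifiable consonants are /l/, /f/, /ɹ/ (at most one coda consonant is licensed; onsets may contain at most 2 consonants).
Inserting the epenthetic vowel yields /l/ → /lɔ/, /f/ → /fə/, /ɹ/ → /ɹə/.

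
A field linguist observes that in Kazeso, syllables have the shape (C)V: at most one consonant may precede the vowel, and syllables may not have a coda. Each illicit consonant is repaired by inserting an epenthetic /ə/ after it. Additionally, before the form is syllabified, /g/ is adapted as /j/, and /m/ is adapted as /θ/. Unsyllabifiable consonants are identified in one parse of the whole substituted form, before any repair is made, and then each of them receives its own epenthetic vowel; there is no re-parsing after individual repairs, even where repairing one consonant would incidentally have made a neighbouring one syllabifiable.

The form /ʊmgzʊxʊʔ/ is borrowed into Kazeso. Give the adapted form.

ʊθəjəzʊxʊʔə

Substitution: /m/ → /θ/, /g/ → /j/, giving /ʊθjzʊxʊʔ/.
The consonants /θ/, /j/, /ʔ/ cannot be parsed into a legal (C)V syllable (no codas are permitted; onsets are limited to one consonant).
Inserting the epenthetic vowel yields /θ/ → /θə/, /j/ → /jə/, /ʔ/ → /ʔə/.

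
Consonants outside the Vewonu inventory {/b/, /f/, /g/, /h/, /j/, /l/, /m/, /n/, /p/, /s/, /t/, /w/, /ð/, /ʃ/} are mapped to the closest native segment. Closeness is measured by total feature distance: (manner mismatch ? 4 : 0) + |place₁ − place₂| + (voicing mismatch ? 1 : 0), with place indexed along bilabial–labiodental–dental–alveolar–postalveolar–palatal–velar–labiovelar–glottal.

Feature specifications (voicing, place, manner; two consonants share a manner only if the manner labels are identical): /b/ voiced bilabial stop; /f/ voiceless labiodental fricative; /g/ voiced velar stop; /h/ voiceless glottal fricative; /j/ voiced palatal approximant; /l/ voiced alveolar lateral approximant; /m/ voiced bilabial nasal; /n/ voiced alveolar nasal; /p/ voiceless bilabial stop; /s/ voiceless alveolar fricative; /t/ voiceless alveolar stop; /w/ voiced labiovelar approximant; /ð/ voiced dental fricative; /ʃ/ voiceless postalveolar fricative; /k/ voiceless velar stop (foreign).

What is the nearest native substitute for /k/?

g

/g/ is closest: same manner (stop), place distance 0 (velar→velar), voicing differs (+1); total 1. Next closest is /t/ at distance 3.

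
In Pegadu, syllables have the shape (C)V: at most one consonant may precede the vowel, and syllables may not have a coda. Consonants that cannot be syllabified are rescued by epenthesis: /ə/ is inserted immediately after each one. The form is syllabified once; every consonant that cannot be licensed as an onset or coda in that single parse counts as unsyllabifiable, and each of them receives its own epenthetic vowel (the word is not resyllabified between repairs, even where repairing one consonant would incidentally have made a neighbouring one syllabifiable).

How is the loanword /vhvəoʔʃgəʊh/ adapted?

Under (C)V, the unsyllabifiable consonants are /v/, /h/, /ʔ/, /ʃ/, /h/ (no codas are permitted; onsets are limited to one consonant).
Epenthesis after each stranded consonant: /v/ → /və/, /h/ → /hə/, /ʔ/ → /ʔə/, /ʃ/ → /ʃə/, /h/ → /hə/.

vəhəvəoʔəʃəgəʊhə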